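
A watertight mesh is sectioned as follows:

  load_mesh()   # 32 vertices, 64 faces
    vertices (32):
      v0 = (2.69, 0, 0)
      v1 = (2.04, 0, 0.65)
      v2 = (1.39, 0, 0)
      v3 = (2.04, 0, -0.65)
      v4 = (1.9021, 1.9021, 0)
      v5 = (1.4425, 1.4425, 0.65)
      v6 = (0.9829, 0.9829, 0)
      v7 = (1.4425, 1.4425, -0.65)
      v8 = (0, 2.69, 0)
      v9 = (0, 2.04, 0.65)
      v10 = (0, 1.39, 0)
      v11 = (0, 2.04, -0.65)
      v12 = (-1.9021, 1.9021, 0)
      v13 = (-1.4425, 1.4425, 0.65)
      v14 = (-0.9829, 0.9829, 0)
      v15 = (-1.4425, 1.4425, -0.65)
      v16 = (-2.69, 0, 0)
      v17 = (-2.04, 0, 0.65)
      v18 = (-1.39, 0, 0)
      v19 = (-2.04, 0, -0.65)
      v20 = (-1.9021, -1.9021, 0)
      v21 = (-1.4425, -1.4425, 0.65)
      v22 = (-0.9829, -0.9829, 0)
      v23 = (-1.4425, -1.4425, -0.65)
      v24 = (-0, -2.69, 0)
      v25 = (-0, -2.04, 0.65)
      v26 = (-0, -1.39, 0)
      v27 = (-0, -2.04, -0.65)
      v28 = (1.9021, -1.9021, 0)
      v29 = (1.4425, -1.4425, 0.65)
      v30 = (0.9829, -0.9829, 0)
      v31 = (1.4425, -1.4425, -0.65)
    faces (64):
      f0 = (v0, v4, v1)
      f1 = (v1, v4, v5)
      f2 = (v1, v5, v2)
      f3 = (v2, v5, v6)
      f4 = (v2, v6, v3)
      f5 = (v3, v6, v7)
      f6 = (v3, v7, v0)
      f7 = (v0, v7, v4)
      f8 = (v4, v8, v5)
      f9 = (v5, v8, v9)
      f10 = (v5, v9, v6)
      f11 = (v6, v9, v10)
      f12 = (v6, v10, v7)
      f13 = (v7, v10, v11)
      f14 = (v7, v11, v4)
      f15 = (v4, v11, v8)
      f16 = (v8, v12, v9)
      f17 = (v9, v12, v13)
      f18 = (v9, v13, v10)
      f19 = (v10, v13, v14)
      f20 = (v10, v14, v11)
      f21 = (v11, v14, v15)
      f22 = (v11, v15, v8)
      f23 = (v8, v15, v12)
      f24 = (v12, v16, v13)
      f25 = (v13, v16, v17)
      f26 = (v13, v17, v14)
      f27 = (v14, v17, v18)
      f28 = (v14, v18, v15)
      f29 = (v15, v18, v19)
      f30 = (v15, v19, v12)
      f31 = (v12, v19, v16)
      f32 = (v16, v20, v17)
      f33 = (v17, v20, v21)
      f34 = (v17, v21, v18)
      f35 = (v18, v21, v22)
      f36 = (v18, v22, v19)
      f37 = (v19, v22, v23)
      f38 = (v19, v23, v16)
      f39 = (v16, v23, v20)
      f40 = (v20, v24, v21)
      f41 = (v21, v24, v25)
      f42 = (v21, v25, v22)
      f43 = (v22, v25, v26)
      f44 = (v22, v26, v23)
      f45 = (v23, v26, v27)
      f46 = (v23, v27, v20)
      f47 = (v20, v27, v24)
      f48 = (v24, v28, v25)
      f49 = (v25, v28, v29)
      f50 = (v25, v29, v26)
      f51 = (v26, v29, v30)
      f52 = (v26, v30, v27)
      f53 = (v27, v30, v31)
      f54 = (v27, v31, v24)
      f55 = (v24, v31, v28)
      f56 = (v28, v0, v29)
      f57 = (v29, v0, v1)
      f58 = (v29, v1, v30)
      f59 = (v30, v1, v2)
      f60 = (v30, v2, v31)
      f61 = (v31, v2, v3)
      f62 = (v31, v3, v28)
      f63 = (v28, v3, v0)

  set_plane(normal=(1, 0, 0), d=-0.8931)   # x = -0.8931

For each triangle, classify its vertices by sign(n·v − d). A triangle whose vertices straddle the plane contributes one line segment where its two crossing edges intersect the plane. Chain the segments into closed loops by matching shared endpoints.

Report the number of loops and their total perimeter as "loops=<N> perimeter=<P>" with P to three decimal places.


Straddling triangles (16 of 64):
  (v8,v12,v9) [+-+] → (-0.8931, 2.32005, 0)–(-0.8931, 1.97525, 0.344803)  len=0.4876
  (v9,v12,v13) [+--] → (-0.8931, 1.97525, 0.344803)–(-0.8931, 1.67007, 0.65)  len=0.4316
  (v9,v13,v10) [+-+] → (-0.8931, 1.67007, 0.65)–(-0.8931, 1.4225, 0.402437)  len=0.3501
  (v10,v13,v14) [+--] → (-0.8931, 1.4225, 0.402437)–(-0.8931, 1.02009, 0)  len=0.5691
  (v10,v14,v11) [+-+] → (-0.8931, 1.02009, 0)–(-0.8931, 1.07948, -0.0593855)  len=0.0840
  (v11,v14,v15) [+--] → (-0.8931, 1.07948, -0.0593855)–(-0.8931, 1.67007, -0.65)  len=0.8352
  (v11,v15,v8) [+-+] → (-0.8931, 1.67007, -0.65)–(-0.8931, 1.91763, -0.402437)  len=0.3501
  (v8,v15,v12) [+--] → (-0.8931, 1.91763, -0.402437)–(-0.8931, 2.32005, 0)  len=0.5691
  (v20,v24,v21) [-+-] → (-0.8931, -2.32005, 0)–(-0.8931, -1.91763, 0.402437)  len=0.5691
  (v21,v24,v25) [-++] → (-0.8931, -1.91763, 0.402437)–(-0.8931, -1.67007, 0.65)  len=0.3501
  (v21,v25,v22) [-+-] → (-0.8931, -1.67007, 0.65)–(-0.8931, -1.07948, 0.0593855)  len=0.8352
  (v22,v25,v26) [-++] → (-0.8931, -1.07948, 0.0593855)–(-0.8931, -1.02009, 0)  len=0.0840
  (v22,v26,v23) [-+-] → (-0.8931, -1.02009, 0)–(-0.8931, -1.4225, -0.402437)  len=0.5691
  (v23,v26,v27) [-++] → (-0.8931, -1.4225, -0.402437)–(-0.8931, -1.67007, -0.65)  len=0.3501
  (v23,v27,v20) [-+-] → (-0.8931, -1.67007, -0.65)–(-0.8931, -1.97525, -0.344803)  len=0.4316
  (v20,v27,v24) [-++] → (-0.8931, -1.97525, -0.344803)–(-0.8931, -2.32005, 0)  len=0.4876

Chained into 2 loop(s):
  loop 1: 8 segments, perimeter = 3.6769
  loop 2: 8 segments, perimeter = 3.6769
Total perimeter = 7.354

loops=2 perimeter=7.354


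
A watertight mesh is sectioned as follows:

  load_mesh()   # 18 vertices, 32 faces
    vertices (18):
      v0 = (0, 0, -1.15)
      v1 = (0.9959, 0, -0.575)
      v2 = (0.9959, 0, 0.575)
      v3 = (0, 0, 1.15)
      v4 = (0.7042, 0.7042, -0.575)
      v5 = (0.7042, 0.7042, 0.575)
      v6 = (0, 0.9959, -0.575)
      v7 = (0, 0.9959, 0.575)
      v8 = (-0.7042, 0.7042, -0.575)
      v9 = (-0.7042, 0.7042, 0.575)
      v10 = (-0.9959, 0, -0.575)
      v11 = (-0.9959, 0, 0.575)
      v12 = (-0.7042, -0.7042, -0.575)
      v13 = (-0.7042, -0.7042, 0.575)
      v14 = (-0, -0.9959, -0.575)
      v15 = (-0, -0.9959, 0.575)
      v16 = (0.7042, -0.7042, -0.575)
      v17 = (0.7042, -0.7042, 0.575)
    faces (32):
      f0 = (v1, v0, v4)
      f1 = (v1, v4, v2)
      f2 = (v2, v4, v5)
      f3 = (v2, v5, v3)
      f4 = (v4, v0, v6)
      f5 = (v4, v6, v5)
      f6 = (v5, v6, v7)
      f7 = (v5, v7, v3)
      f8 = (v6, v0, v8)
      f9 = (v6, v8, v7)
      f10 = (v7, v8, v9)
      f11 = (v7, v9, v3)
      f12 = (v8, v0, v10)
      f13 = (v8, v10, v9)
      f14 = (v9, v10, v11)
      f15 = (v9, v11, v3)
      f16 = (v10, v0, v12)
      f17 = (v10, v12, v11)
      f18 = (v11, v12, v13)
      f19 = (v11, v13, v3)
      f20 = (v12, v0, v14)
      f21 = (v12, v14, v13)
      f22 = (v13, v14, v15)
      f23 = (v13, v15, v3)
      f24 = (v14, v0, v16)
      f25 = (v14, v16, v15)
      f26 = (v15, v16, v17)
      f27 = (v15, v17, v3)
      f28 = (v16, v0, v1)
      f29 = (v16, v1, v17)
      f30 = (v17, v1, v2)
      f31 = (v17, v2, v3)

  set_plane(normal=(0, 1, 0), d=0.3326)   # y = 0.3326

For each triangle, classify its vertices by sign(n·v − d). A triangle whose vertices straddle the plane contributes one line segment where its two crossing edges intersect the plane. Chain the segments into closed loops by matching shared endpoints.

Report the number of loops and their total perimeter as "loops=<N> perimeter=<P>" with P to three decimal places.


Straddling triangles (12 of 32):
  (v1,v0,v4) [--+] → (0.3326, 0.3326, -0.878422)–(0.858127, 0.3326, -0.575)  len=0.6068
  (v1,v4,v2) [-+-] → (0.858127, 0.3326, -0.575)–(0.858127, 0.3326, 0.0318446)  len=0.6068
  (v2,v4,v5) [-++] → (0.858127, 0.3326, 0.0318446)–(0.858127, 0.3326, 0.575)  len=0.5432
  (v2,v5,v3) [-+-] → (0.858127, 0.3326, 0.575)–(0.3326, 0.3326, 0.878422)  len=0.6068
  (v4,v0,v6) [+-+] → (0.3326, 0.3326, -0.878422)–(0, 0.3326, -0.957968)  len=0.3420
  (v5,v7,v3) [++-] → (0, 0.3326, 0.957968)–(0.3326, 0.3326, 0.878422)  len=0.3420
  (v6,v0,v8) [+-+] → (0, 0.3326, -0.957968)–(-0.3326, 0.3326, -0.878422)  len=0.3420
  (v7,v9,v3) [++-] → (-0.3326, 0.3326, 0.878422)–(0, 0.3326, 0.957968)  len=0.3420
  (v8,v0,v10) [+--] → (-0.3326, 0.3326, -0.878422)–(-0.858127, 0.3326, -0.575)  len=0.6068
  (v8,v10,v9) [+-+] → (-0.858127, 0.3326, -0.575)–(-0.858127, 0.3326, -0.0318446)  len=0.5432
  (v9,v10,v11) [+--] → (-0.858127, 0.3326, -0.0318446)–(-0.858127, 0.3326, 0.575)  len=0.6068
  (v9,v11,v3) [+--] → (-0.858127, 0.3326, 0.575)–(-0.3326, 0.3326, 0.878422)  len=0.6068

Chained into 1 loop(s):
  loop 1: 12 segments, perimeter = 6.0952
Total perimeter = 6.095

loops=1 perimeter=6.095


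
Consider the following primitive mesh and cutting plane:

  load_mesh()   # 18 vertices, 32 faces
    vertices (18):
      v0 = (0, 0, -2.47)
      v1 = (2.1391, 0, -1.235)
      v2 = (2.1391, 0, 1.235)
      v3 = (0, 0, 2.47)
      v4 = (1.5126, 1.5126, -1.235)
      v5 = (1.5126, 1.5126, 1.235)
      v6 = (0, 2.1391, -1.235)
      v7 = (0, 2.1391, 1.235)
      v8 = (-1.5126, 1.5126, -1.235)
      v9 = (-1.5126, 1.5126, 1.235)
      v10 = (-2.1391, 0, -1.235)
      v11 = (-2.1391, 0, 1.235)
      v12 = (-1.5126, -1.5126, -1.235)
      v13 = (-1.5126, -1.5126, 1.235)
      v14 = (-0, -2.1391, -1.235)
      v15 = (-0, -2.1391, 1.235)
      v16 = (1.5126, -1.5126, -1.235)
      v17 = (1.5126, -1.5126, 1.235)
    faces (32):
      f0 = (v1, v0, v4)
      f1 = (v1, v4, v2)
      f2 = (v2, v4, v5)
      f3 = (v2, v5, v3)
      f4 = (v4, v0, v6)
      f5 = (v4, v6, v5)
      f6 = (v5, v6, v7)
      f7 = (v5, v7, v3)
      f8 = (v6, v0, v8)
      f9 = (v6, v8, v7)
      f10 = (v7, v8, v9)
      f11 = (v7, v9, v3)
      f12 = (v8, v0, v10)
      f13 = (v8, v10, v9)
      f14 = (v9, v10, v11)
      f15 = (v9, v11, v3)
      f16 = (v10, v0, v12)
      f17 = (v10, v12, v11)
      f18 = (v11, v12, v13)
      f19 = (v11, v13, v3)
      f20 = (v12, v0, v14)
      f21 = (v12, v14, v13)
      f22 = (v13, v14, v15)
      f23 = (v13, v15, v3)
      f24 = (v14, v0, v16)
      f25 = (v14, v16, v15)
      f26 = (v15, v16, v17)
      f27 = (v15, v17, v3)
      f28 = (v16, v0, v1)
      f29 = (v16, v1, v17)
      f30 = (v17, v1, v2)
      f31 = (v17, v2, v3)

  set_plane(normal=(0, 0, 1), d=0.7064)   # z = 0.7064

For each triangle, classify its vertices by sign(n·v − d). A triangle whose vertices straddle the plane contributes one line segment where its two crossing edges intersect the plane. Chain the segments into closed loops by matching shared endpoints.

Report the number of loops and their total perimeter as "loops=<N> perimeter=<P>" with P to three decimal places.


Straddling triangles (16 of 32):
  (v1,v4,v2) [--+] → (2.00502, 0.323709, 0.7064)–(2.1391, 0, 0.7064)  len=0.3504
  (v2,v4,v5) [+-+] → (2.00502, 0.323709, 0.7064)–(1.5126, 1.5126, 0.7064)  len=1.2868
  (v4,v6,v5) [--+] → (1.18889, 1.64668, 0.7064)–(1.5126, 1.5126, 0.7064)  len=0.3504
  (v5,v6,v7) [+-+] → (1.18889, 1.64668, 0.7064)–(0, 2.1391, 0.7064)  len=1.2868
  (v6,v8,v7) [--+] → (-0.323709, 2.00502, 0.7064)–(0, 2.1391, 0.7064)  len=0.3504
  (v7,v8,v9) [+-+] → (-0.323709, 2.00502, 0.7064)–(-1.5126, 1.5126, 0.7064)  len=1.2868
  (v8,v10,v9) [--+] → (-1.64668, 1.18889, 0.7064)–(-1.5126, 1.5126, 0.7064)  len=0.3504
  (v9,v10,v11) [+-+] → (-1.64668, 1.18889, 0.7064)–(-2.1391, 0, 0.7064)  len=1.2868
  (v10,v12,v11) [--+] → (-2.00502, -0.323709, 0.7064)–(-2.1391, 0, 0.7064)  len=0.3504
  (v11,v12,v13) [+-+] → (-2.00502, -0.323709, 0.7064)–(-1.5126, -1.5126, 0.7064)  len=1.2868
  (v12,v14,v13) [--+] → (-1.18889, -1.64668, 0.7064)–(-1.5126, -1.5126, 0.7064)  len=0.3504
  (v13,v14,v15) [+-+] → (-1.18889, -1.64668, 0.7064)–(0, -2.1391, 0.7064)  len=1.2868
  (v14,v16,v15) [--+] → (0.323709, -2.00502, 0.7064)–(0, -2.1391, 0.7064)  len=0.3504
  (v15,v16,v17) [+-+] → (0.323709, -2.00502, 0.7064)–(1.5126, -1.5126, 0.7064)  len=1.2868
  (v16,v1,v17) [--+] → (1.64668, -1.18889, 0.7064)–(1.5126, -1.5126, 0.7064)  len=0.3504
  (v17,v1,v2) [+-+] → (1.64668, -1.18889, 0.7064)–(2.1391, 0, 0.7064)  len=1.2868

Chained into 1 loop(s):
  loop 1: 16 segments, perimeter = 13.0977
Total perimeter = 13.098

loops=1 perimeter=13.098


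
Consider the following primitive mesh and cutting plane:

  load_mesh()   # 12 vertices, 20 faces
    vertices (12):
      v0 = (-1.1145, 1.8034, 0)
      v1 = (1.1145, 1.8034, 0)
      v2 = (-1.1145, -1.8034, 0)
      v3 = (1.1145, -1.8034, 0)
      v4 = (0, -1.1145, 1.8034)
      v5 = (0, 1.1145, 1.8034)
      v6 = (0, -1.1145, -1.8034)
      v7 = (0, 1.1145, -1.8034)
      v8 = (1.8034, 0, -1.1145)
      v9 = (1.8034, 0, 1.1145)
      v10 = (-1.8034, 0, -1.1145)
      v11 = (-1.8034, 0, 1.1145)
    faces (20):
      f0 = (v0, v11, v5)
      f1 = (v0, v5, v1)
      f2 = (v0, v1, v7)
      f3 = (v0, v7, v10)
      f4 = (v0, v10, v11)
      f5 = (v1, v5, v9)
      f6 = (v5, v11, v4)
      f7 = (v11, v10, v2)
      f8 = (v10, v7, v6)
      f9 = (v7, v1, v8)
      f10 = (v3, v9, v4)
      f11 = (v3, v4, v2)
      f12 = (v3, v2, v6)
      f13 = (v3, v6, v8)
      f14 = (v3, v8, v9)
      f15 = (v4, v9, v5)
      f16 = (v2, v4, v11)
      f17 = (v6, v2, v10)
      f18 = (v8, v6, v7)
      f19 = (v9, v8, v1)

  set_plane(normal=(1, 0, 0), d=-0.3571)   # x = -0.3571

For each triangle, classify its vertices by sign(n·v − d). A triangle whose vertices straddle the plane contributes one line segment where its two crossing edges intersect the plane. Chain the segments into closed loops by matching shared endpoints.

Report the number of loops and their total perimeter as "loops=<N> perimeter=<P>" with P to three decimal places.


Straddling triangles (10 of 20):
  (v0,v11,v5) [--+] → (-0.3571, 0.893812, 1.66699)–(-0.3571, 1.33523, 1.22557)  len=0.6243
  (v0,v5,v1) [-++] → (-0.3571, 1.33523, 1.22557)–(-0.3571, 1.8034, 0)  len=1.3119
  (v0,v1,v7) [-++] → (-0.3571, 1.8034, 0)–(-0.3571, 1.33523, -1.22557)  len=1.3119
  (v0,v7,v10) [-+-] → (-0.3571, 1.33523, -1.22557)–(-0.3571, 0.893812, -1.66699)  len=0.6243
  (v5,v11,v4) [+-+] → (-0.3571, 0.893812, 1.66699)–(-0.3571, -0.893812, 1.66699)  len=1.7876
  (v10,v7,v6) [-++] → (-0.3571, 0.893812, -1.66699)–(-0.3571, -0.893812, -1.66699)  len=1.7876
  (v3,v4,v2) [++-] → (-0.3571, -1.33523, 1.22557)–(-0.3571, -1.8034, 0)  len=1.3119
  (v3,v2,v6) [+-+] → (-0.3571, -1.8034, 0)–(-0.3571, -1.33523, -1.22557)  len=1.3119
  (v2,v4,v11) [-+-] → (-0.3571, -1.33523, 1.22557)–(-0.3571, -0.893812, 1.66699)  len=0.6243
  (v6,v2,v10) [+--] → (-0.3571, -1.33523, -1.22557)–(-0.3571, -0.893812, -1.66699)  len=0.6243

Chained into 1 loop(s):
  loop 1: 10 segments, perimeter = 11.3201
Total perimeter = 11.320

loops=1 perimeter=11.320


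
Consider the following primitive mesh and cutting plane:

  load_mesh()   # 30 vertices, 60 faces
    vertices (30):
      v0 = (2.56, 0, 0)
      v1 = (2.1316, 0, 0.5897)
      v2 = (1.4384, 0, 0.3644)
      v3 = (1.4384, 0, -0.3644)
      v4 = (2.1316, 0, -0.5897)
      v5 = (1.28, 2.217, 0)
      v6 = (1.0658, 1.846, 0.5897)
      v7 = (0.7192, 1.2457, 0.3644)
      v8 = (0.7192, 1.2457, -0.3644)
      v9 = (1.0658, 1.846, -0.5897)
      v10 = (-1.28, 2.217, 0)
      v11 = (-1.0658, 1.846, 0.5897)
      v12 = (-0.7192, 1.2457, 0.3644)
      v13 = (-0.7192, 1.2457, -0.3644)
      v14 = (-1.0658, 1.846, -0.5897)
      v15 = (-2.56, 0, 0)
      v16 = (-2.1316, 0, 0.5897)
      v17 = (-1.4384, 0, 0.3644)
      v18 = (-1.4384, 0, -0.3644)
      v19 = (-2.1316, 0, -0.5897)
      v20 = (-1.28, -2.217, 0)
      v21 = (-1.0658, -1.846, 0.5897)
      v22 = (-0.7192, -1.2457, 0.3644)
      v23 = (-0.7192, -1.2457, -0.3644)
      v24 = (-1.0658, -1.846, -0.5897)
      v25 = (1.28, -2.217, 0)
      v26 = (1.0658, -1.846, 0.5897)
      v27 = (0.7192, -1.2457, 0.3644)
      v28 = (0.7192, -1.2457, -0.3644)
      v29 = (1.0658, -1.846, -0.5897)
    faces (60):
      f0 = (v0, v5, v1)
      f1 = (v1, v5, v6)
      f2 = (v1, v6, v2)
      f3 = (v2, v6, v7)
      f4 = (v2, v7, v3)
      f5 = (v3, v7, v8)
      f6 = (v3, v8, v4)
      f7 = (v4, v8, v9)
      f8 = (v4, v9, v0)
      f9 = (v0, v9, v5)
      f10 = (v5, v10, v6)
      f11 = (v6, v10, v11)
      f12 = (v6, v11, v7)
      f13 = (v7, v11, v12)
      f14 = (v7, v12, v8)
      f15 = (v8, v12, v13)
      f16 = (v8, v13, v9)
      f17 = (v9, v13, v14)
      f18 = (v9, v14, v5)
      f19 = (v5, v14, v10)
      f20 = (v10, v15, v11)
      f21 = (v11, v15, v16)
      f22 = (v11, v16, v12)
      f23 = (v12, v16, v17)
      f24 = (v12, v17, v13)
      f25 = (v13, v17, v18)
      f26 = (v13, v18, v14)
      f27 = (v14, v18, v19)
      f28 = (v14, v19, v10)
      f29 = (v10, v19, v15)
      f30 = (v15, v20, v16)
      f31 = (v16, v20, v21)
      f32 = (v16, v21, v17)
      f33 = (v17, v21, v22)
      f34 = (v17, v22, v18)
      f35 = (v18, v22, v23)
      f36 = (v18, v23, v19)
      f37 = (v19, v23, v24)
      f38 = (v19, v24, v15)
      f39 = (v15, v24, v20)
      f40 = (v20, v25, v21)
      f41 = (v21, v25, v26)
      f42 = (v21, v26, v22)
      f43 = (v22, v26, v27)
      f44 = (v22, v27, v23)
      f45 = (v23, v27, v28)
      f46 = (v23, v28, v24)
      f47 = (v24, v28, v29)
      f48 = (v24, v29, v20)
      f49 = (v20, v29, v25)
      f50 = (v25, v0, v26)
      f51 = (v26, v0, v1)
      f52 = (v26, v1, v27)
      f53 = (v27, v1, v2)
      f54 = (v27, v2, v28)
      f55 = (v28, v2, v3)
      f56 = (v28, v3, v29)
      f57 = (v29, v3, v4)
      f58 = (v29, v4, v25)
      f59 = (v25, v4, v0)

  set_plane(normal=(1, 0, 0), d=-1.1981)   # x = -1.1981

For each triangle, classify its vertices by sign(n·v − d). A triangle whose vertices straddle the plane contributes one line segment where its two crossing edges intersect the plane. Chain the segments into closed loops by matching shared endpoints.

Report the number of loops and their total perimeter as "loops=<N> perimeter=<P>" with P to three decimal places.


Straddling triangles (24 of 60):
  (v5,v10,v6) [+-+] → (-1.1981, 2.217, 0)–(-1.1981, 2.20405, 0.0205885)  len=0.0243
  (v6,v10,v11) [+-+] → (-1.1981, 2.20405, 0.0205885)–(-1.1981, 2.07515, 0.225474)  len=0.2421
  (v5,v14,v10) [++-] → (-1.1981, 2.07515, -0.225474)–(-1.1981, 2.217, 0)  len=0.2664
  (v10,v15,v11) [--+] → (-1.1981, 1.68255, 0.537487)–(-1.1981, 2.07515, 0.225474)  len=0.5015
  (v11,v15,v16) [+--] → (-1.1981, 1.68255, 0.537487)–(-1.1981, 1.61685, 0.5897)  len=0.0839
  (v11,v16,v12) [+-+] → (-1.1981, 1.61685, 0.5897)–(-1.1981, 0.823323, 0.440792)  len=0.8074
  (v12,v16,v17) [+--] → (-1.1981, 0.823323, 0.440792)–(-1.1981, 0.416215, 0.3644)  len=0.4142
  (v12,v17,v13) [+-+] → (-1.1981, 0.416215, 0.3644)–(-1.1981, 0.416215, 0.120892)  len=0.2435
  (v13,v17,v18) [+--] → (-1.1981, 0.416215, 0.120892)–(-1.1981, 0.416215, -0.3644)  len=0.4853
  (v13,v18,v14) [+-+] → (-1.1981, 0.416215, -0.3644)–(-1.1981, 1.19054, -0.509702)  len=0.7878
  (v14,v18,v19) [+--] → (-1.1981, 1.19054, -0.509702)–(-1.1981, 1.61685, -0.5897)  len=0.4338
  (v14,v19,v10) [+--] → (-1.1981, 1.61685, -0.5897)–(-1.1981, 2.07515, -0.225474)  len=0.5854
  (v16,v20,v21) [--+] → (-1.1981, -2.07515, 0.225474)–(-1.1981, -1.61685, 0.5897)  len=0.5854
  (v16,v21,v17) [-+-] → (-1.1981, -1.61685, 0.5897)–(-1.1981, -1.19054, 0.509702)  len=0.4338
  (v17,v21,v22) [-++] → (-1.1981, -1.19054, 0.509702)–(-1.1981, -0.416215, 0.3644)  len=0.7878
  (v17,v22,v18) [-+-] → (-1.1981, -0.416215, 0.3644)–(-1.1981, -0.416215, -0.120892)  len=0.4853
  (v18,v22,v23) [-++] → (-1.1981, -0.416215, -0.120892)–(-1.1981, -0.416215, -0.3644)  len=0.2435
  (v18,v23,v19) [-+-] → (-1.1981, -0.416215, -0.3644)–(-1.1981, -0.823323, -0.440792)  len=0.4142
  (v19,v23,v24) [-++] → (-1.1981, -0.823323, -0.440792)–(-1.1981, -1.61685, -0.5897)  len=0.8074
  (v19,v24,v15) [-+-] → (-1.1981, -1.61685, -0.5897)–(-1.1981, -1.68255, -0.537487)  len=0.0839
  (v15,v24,v20) [-+-] → (-1.1981, -1.68255, -0.537487)–(-1.1981, -2.07515, -0.225474)  len=0.5015
  (v20,v25,v21) [-++] → (-1.1981, -2.217, 0)–(-1.1981, -2.07515, 0.225474)  len=0.2664
  (v24,v29,v20) [++-] → (-1.1981, -2.20405, -0.0205885)–(-1.1981, -2.07515, -0.225474)  len=0.2421
  (v20,v29,v25) [-++] → (-1.1981, -2.20405, -0.0205885)–(-1.1981, -2.217, 0)  len=0.0243

Chained into 2 loop(s):
  loop 1: 12 segments, perimeter = 4.8756
  loop 2: 12 segments, perimeter = 4.8756
Total perimeter = 9.751

loops=2 perimeter=9.751


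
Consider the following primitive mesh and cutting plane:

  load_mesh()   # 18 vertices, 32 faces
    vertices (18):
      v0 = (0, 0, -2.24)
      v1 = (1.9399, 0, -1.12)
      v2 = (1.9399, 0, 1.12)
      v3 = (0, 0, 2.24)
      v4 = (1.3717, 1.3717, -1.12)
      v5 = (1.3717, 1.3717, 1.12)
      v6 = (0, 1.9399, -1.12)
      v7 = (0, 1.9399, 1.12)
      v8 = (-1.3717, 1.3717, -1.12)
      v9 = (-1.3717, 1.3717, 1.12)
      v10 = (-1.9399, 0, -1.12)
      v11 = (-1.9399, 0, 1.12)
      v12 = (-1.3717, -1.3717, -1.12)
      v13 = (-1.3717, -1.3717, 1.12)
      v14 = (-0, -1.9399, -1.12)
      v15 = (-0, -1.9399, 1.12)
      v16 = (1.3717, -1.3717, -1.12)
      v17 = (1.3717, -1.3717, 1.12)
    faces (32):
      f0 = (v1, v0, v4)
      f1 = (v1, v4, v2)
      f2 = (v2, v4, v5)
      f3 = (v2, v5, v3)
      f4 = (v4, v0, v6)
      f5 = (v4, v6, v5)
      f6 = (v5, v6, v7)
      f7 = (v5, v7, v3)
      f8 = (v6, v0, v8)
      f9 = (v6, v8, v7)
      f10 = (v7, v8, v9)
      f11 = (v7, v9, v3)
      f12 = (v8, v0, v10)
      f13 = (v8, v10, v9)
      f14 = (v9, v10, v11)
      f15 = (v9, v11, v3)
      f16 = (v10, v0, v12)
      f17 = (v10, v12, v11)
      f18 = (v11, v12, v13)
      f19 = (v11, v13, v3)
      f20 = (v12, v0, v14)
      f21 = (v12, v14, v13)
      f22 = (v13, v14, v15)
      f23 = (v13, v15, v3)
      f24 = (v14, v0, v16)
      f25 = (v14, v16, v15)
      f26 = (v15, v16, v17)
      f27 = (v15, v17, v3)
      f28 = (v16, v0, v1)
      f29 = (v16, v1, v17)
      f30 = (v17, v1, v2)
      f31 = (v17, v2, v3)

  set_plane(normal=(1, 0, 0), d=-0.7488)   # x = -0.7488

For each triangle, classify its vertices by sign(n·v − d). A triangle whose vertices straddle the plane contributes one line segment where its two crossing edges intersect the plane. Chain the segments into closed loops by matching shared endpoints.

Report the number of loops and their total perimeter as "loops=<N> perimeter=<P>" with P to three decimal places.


loops=1 perimeter=11.628

Straddling triangles (12 of 32):
  (v6,v0,v8) [++-] → (-0.7488, 0.7488, -1.6286)–(-0.7488, 1.62972, -1.12)  len=1.0172
  (v6,v8,v7) [+-+] → (-0.7488, 1.62972, -1.12)–(-0.7488, 1.62972, -0.102798)  len=1.0172
  (v7,v8,v9) [+--] → (-0.7488, 1.62972, -0.102798)–(-0.7488, 1.62972, 1.12)  len=1.2228
  (v7,v9,v3) [+-+] → (-0.7488, 1.62972, 1.12)–(-0.7488, 0.7488, 1.6286)  len=1.0172
  (v8,v0,v10) [-+-] → (-0.7488, 0.7488, -1.6286)–(-0.7488, 0, -1.80768)  len=0.7699
  (v9,v11,v3) [--+] → (-0.7488, 0, 1.80768)–(-0.7488, 0.7488, 1.6286)  len=0.7699
  (v10,v0,v12) [-+-] → (-0.7488, 0, -1.80768)–(-0.7488, -0.7488, -1.6286)  len=0.7699
  (v11,v13,v3) [--+] → (-0.7488, -0.7488, 1.6286)–(-0.7488, 0, 1.80768)  len=0.7699
  (v12,v0,v14) [-++] → (-0.7488, -0.7488, -1.6286)–(-0.7488, -1.62972, -1.12)  len=1.0172
  (v12,v14,v13) [-+-] → (-0.7488, -1.62972, -1.12)–(-0.7488, -1.62972, 0.102798)  len=1.2228
  (v13,v14,v15) [-++] → (-0.7488, -1.62972, 0.102798)–(-0.7488, -1.62972, 1.12)  len=1.0172
  (v13,v15,v3) [-++] → (-0.7488, -1.62972, 1.12)–(-0.7488, -0.7488, 1.6286)  len=1.0172

Chained into 1 loop(s):
  loop 1: 12 segments, perimeter = 11.6285
Total perimeter = 11.628


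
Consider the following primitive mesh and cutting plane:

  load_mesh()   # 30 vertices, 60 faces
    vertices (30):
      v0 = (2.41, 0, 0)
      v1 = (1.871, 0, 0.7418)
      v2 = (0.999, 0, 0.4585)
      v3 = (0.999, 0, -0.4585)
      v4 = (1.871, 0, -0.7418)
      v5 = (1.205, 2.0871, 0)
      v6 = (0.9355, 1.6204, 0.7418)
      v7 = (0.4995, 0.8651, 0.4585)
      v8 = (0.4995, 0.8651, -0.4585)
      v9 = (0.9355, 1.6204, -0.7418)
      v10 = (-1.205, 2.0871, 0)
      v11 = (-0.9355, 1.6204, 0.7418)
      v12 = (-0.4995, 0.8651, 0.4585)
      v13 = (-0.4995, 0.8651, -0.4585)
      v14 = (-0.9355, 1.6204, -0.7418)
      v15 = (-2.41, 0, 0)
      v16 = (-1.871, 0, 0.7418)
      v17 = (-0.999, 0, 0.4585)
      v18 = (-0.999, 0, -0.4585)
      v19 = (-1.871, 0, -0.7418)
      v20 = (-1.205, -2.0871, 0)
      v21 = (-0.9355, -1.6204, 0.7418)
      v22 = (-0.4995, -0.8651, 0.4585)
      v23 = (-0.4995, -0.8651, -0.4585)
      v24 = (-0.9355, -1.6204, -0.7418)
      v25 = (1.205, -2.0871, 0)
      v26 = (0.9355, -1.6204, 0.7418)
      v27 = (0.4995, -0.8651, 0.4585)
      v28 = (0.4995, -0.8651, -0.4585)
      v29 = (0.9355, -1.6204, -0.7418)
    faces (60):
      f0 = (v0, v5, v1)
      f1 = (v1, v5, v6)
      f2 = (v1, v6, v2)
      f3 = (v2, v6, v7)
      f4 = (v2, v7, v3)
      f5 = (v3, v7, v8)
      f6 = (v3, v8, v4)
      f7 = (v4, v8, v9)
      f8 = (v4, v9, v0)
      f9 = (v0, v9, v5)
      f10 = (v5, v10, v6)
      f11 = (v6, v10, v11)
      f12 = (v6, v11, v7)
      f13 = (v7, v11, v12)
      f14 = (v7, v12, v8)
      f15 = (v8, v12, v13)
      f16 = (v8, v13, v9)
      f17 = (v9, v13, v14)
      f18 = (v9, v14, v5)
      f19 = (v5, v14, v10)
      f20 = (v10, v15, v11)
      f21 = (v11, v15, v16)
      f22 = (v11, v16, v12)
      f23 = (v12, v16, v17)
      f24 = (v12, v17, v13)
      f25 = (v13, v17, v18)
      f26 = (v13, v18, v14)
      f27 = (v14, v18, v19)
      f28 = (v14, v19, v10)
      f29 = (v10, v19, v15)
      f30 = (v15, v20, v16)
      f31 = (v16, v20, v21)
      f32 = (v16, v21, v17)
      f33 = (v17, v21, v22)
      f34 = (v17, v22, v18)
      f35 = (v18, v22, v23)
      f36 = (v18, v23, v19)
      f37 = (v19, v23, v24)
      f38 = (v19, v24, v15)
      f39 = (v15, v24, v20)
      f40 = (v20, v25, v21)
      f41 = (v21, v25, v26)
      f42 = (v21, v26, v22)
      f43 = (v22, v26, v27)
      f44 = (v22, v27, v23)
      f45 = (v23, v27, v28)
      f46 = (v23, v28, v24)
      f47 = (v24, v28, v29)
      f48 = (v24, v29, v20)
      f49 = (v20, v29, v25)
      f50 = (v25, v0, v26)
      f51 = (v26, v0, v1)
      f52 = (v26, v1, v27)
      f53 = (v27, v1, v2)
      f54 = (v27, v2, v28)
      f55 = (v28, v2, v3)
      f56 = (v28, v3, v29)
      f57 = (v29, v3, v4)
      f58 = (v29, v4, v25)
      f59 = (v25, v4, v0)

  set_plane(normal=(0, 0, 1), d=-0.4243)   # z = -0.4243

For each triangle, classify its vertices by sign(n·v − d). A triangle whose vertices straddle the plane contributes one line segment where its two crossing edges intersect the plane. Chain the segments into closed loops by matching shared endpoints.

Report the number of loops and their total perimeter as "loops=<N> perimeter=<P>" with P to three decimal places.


Straddling triangles (24 of 60):
  (v2,v7,v3) [++-] → (0.980371, 0.0322644, -0.4243)–(0.999, 0, -0.4243)  len=0.0373
  (v3,v7,v8) [-+-] → (0.980371, 0.0322644, -0.4243)–(0.4995, 0.8651, -0.4243)  len=0.9617
  (v4,v9,v0) [--+] → (1.56661, 0.926848, -0.4243)–(2.1017, 0, -0.4243)  len=1.0702
  (v0,v9,v5) [+-+] → (1.56661, 0.926848, -0.4243)–(1.05085, 1.82015, -0.4243)  len=1.0315
  (v7,v12,v8) [++-] → (0.462242, 0.8651, -0.4243)–(0.4995, 0.8651, -0.4243)  len=0.0373
  (v8,v12,v13) [-+-] → (0.462242, 0.8651, -0.4243)–(-0.4995, 0.8651, -0.4243)  len=0.9617
  (v9,v14,v5) [--+] → (-0.0193383, 1.82015, -0.4243)–(1.05085, 1.82015, -0.4243)  len=1.0702
  (v5,v14,v10) [+-+] → (-0.0193383, 1.82015, -0.4243)–(-1.05085, 1.82015, -0.4243)  len=1.0315
  (v12,v17,v13) [++-] → (-0.518129, 0.832836, -0.4243)–(-0.4995, 0.8651, -0.4243)  len=0.0373
  (v13,v17,v18) [-+-] → (-0.518129, 0.832836, -0.4243)–(-0.999, 0, -0.4243)  len=0.9617
  (v14,v19,v10) [--+] → (-1.58594, 0.893306, -0.4243)–(-1.05085, 1.82015, -0.4243)  len=1.0702
  (v10,v19,v15) [+-+] → (-1.58594, 0.893306, -0.4243)–(-2.1017, 0, -0.4243)  len=1.0315
  (v17,v22,v18) [++-] → (-0.980371, -0.0322644, -0.4243)–(-0.999, 0, -0.4243)  len=0.0373
  (v18,v22,v23) [-+-] → (-0.980371, -0.0322644, -0.4243)–(-0.4995, -0.8651, -0.4243)  len=0.9617
  (v19,v24,v15) [--+] → (-1.56661, -0.926848, -0.4243)–(-2.1017, 0, -0.4243)  len=1.0702
  (v15,v24,v20) [+-+] → (-1.56661, -0.926848, -0.4243)–(-1.05085, -1.82015, -0.4243)  len=1.0315
  (v22,v27,v23) [++-] → (-0.462242, -0.8651, -0.4243)–(-0.4995, -0.8651, -0.4243)  len=0.0373
  (v23,v27,v28) [-+-] → (-0.462242, -0.8651, -0.4243)–(0.4995, -0.8651, -0.4243)  len=0.9617
  (v24,v29,v20) [--+] → (0.0193383, -1.82015, -0.4243)–(-1.05085, -1.82015, -0.4243)  len=1.0702
  (v20,v29,v25) [+-+] → (0.0193383, -1.82015, -0.4243)–(1.05085, -1.82015, -0.4243)  len=1.0315
  (v27,v2,v28) [++-] → (0.518129, -0.832836, -0.4243)–(0.4995, -0.8651, -0.4243)  len=0.0373
  (v28,v2,v3) [-+-] → (0.518129, -0.832836, -0.4243)–(0.999, 0, -0.4243)  len=0.9617
  (v29,v4,v25) [--+] → (1.58594, -0.893306, -0.4243)–(1.05085, -1.82015, -0.4243)  len=1.0702
  (v25,v4,v0) [+-+] → (1.58594, -0.893306, -0.4243)–(2.1017, 0, -0.4243)  len=1.0315

Chained into 2 loop(s):
  loop 1: 12 segments, perimeter = 5.9938
  loop 2: 12 segments, perimeter = 12.6103
Total perimeter = 18.604

loops=2 perimeter=18.604


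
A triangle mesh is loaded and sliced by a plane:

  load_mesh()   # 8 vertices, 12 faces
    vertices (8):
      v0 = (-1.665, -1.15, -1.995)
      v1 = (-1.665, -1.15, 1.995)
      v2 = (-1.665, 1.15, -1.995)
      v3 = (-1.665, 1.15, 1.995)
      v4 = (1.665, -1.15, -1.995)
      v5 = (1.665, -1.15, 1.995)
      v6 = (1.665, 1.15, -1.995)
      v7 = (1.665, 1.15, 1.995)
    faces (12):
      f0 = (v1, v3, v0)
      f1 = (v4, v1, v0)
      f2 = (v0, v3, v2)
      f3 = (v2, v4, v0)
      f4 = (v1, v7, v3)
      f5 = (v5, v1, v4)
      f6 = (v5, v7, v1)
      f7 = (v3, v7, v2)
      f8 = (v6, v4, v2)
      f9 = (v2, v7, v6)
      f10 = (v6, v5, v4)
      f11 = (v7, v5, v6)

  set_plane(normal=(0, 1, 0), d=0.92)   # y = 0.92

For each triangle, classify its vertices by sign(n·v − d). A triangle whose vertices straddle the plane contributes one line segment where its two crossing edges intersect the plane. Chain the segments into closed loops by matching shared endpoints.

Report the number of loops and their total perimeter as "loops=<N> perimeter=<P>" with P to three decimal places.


loops=1 perimeter=14.640

Straddling triangles (8 of 12):
  (v1,v3,v0) [-+-] → (-1.665, 0.92, 1.995)–(-1.665, 0.92, 1.596)  len=0.3990
  (v0,v3,v2) [-++] → (-1.665, 0.92, 1.596)–(-1.665, 0.92, -1.995)  len=3.5910
  (v2,v4,v0) [+--] → (-1.332, 0.92, -1.995)–(-1.665, 0.92, -1.995)  len=0.3330
  (v1,v7,v3) [-++] → (1.332, 0.92, 1.995)–(-1.665, 0.92, 1.995)  len=2.9970
  (v5,v7,v1) [-+-] → (1.665, 0.92, 1.995)–(1.332, 0.92, 1.995)  len=0.3330
  (v6,v4,v2) [+-+] → (1.665, 0.92, -1.995)–(-1.332, 0.92, -1.995)  len=2.9970
  (v6,v5,v4) [+--] → (1.665, 0.92, -1.596)–(1.665, 0.92, -1.995)  len=0.3990
  (v7,v5,v6) [+-+] → (1.665, 0.92, 1.995)–(1.665, 0.92, -1.596)  len=3.5910

Chained into 1 loop(s):
  loop 1: 8 segments, perimeter = 14.6400
Total perimeter = 14.640


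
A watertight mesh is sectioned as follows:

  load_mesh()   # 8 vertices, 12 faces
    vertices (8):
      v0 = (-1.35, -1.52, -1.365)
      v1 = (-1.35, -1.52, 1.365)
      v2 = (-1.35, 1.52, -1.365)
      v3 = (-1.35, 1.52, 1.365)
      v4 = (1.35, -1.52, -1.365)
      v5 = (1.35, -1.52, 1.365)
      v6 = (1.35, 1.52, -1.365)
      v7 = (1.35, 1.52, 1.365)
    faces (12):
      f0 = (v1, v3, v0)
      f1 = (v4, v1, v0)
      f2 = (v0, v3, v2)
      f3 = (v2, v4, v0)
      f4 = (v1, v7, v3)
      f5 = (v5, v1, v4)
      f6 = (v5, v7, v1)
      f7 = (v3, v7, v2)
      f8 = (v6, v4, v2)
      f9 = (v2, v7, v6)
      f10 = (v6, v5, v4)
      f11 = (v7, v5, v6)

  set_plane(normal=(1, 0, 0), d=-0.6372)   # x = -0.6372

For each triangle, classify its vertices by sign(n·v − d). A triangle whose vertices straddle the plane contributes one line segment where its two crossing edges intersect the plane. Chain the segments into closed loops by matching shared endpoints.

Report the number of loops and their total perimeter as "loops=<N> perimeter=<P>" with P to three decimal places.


loops=1 perimeter=11.540

Straddling triangles (8 of 12):
  (v4,v1,v0) [+--] → (-0.6372, -1.52, 0.64428)–(-0.6372, -1.52, -1.365)  len=2.0093
  (v2,v4,v0) [-+-] → (-0.6372, 0.71744, -1.365)–(-0.6372, -1.52, -1.365)  len=2.2374
  (v1,v7,v3) [-+-] → (-0.6372, -0.71744, 1.365)–(-0.6372, 1.52, 1.365)  len=2.2374
  (v5,v1,v4) [+-+] → (-0.6372, -1.52, 1.365)–(-0.6372, -1.52, 0.64428)  len=0.7207
  (v5,v7,v1) [++-] → (-0.6372, -0.71744, 1.365)–(-0.6372, -1.52, 1.365)  len=0.8026
  (v3,v7,v2) [-+-] → (-0.6372, 1.52, 1.365)–(-0.6372, 1.52, -0.64428)  len=2.0093
  (v6,v4,v2) [++-] → (-0.6372, 0.71744, -1.365)–(-0.6372, 1.52, -1.365)  len=0.8026
  (v2,v7,v6) [-++] → (-0.6372, 1.52, -0.64428)–(-0.6372, 1.52, -1.365)  len=0.7207

Chained into 1 loop(s):
  loop 1: 8 segments, perimeter = 11.5400
Total perimeter = 11.540


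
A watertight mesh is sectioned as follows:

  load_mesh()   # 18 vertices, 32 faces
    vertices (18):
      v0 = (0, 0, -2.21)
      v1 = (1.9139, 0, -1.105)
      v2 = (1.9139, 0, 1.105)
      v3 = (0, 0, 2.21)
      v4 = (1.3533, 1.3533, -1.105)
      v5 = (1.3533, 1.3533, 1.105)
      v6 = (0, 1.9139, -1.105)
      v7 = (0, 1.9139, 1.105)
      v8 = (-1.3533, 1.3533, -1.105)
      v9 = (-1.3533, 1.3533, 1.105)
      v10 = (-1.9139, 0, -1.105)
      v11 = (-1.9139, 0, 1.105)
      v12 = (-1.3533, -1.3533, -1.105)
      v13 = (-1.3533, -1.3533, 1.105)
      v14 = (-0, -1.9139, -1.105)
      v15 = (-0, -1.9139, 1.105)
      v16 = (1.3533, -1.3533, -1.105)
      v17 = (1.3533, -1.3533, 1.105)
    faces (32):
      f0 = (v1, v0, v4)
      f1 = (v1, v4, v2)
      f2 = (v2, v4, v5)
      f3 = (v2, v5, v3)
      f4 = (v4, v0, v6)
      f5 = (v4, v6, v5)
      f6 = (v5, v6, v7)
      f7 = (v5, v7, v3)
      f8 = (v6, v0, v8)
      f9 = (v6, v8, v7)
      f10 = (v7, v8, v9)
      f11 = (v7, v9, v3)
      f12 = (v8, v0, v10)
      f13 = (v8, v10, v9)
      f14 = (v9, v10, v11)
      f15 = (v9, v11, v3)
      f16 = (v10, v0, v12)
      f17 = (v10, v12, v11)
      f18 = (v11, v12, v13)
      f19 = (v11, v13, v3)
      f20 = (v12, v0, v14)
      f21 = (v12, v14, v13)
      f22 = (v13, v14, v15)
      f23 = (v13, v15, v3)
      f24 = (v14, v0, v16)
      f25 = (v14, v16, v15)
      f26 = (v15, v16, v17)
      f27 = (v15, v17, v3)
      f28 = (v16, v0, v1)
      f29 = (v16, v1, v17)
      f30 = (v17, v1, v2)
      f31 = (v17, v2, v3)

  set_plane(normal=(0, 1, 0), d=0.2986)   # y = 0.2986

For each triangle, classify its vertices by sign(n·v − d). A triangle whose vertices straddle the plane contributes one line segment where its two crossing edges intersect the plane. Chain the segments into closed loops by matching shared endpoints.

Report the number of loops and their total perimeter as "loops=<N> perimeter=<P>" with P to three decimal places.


Straddling triangles (12 of 32):
  (v1,v0,v4) [--+] → (0.2986, 0.2986, -1.96619)–(1.79021, 0.2986, -1.105)  len=1.7224
  (v1,v4,v2) [-+-] → (1.79021, 0.2986, -1.105)–(1.79021, 0.2986, 0.617373)  len=1.7224
  (v2,v4,v5) [-++] → (1.79021, 0.2986, 0.617373)–(1.79021, 0.2986, 1.105)  len=0.4876
  (v2,v5,v3) [-+-] → (1.79021, 0.2986, 1.105)–(0.2986, 0.2986, 1.96619)  len=1.7224
  (v4,v0,v6) [+-+] → (0.2986, 0.2986, -1.96619)–(0, 0.2986, -2.0376)  len=0.3070
  (v5,v7,v3) [++-] → (0, 0.2986, 2.0376)–(0.2986, 0.2986, 1.96619)  len=0.3070
  (v6,v0,v8) [+-+] → (0, 0.2986, -2.0376)–(-0.2986, 0.2986, -1.96619)  len=0.3070
  (v7,v9,v3) [++-] → (-0.2986, 0.2986, 1.96619)–(0, 0.2986, 2.0376)  len=0.3070
  (v8,v0,v10) [+--] → (-0.2986, 0.2986, -1.96619)–(-1.79021, 0.2986, -1.105)  len=1.7224
  (v8,v10,v9) [+-+] → (-1.79021, 0.2986, -1.105)–(-1.79021, 0.2986, -0.617373)  len=0.4876
  (v9,v10,v11) [+--] → (-1.79021, 0.2986, -0.617373)–(-1.79021, 0.2986, 1.105)  len=1.7224
  (v9,v11,v3) [+--] → (-1.79021, 0.2986, 1.105)–(-0.2986, 0.2986, 1.96619)  len=1.7224

Chained into 1 loop(s):
  loop 1: 12 segments, perimeter = 12.5375
Total perimeter = 12.538

loops=1 perimeter=12.538


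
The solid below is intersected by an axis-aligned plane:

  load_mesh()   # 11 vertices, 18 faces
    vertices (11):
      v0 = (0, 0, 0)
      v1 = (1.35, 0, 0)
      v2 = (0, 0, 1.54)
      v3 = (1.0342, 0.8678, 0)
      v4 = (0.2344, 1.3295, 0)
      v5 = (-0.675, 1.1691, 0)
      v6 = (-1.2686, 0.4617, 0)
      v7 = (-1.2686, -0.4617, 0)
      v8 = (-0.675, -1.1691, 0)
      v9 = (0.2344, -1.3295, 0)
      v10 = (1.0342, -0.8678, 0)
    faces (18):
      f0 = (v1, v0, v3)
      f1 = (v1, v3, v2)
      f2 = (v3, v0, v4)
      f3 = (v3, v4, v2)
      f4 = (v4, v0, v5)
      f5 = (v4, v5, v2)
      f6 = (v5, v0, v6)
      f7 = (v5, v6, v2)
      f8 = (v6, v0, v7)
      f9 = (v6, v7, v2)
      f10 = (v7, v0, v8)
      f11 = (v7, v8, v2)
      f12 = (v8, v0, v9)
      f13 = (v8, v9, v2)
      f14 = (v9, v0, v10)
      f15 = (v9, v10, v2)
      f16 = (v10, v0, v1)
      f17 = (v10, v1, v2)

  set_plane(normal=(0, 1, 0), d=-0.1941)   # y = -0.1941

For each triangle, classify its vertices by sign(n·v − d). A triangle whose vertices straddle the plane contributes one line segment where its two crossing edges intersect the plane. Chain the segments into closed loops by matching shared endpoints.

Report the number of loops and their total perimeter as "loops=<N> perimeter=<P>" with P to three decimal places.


Straddling triangles (10 of 18):
  (v6,v0,v7) [++-] → (-0.533323, -0.1941, 0)–(-1.2686, -0.1941, 0)  len=0.7353
  (v6,v7,v2) [+-+] → (-1.2686, -0.1941, 0)–(-0.533323, -0.1941, 0.89258)  len=1.1564
  (v7,v0,v8) [-+-] → (-0.533323, -0.1941, 0)–(-0.112067, -0.1941, 0)  len=0.4213
  (v7,v8,v2) [--+] → (-0.112067, -0.1941, 1.28432)–(-0.533323, -0.1941, 0.89258)  len=0.5753
  (v8,v0,v9) [-+-] → (-0.112067, -0.1941, 0)–(0.0342212, -0.1941, 0)  len=0.1463
  (v8,v9,v2) [--+] → (0.0342212, -0.1941, 1.31517)–(-0.112067, -0.1941, 1.28432)  len=0.1495
  (v9,v0,v10) [-+-] → (0.0342212, -0.1941, 0)–(0.231319, -0.1941, 0)  len=0.1971
  (v9,v10,v2) [--+] → (0.231319, -0.1941, 1.19555)–(0.0342212, -0.1941, 1.31517)  len=0.2306
  (v10,v0,v1) [-++] → (0.231319, -0.1941, 0)–(1.27937, -0.1941, 0)  len=1.0480
  (v10,v1,v2) [-++] → (1.27937, -0.1941, 0)–(0.231319, -0.1941, 1.19555)  len=1.5899

Chained into 1 loop(s):
  loop 1: 10 segments, perimeter = 6.2496
Total perimeter = 6.250

loops=1 perimeter=6.250


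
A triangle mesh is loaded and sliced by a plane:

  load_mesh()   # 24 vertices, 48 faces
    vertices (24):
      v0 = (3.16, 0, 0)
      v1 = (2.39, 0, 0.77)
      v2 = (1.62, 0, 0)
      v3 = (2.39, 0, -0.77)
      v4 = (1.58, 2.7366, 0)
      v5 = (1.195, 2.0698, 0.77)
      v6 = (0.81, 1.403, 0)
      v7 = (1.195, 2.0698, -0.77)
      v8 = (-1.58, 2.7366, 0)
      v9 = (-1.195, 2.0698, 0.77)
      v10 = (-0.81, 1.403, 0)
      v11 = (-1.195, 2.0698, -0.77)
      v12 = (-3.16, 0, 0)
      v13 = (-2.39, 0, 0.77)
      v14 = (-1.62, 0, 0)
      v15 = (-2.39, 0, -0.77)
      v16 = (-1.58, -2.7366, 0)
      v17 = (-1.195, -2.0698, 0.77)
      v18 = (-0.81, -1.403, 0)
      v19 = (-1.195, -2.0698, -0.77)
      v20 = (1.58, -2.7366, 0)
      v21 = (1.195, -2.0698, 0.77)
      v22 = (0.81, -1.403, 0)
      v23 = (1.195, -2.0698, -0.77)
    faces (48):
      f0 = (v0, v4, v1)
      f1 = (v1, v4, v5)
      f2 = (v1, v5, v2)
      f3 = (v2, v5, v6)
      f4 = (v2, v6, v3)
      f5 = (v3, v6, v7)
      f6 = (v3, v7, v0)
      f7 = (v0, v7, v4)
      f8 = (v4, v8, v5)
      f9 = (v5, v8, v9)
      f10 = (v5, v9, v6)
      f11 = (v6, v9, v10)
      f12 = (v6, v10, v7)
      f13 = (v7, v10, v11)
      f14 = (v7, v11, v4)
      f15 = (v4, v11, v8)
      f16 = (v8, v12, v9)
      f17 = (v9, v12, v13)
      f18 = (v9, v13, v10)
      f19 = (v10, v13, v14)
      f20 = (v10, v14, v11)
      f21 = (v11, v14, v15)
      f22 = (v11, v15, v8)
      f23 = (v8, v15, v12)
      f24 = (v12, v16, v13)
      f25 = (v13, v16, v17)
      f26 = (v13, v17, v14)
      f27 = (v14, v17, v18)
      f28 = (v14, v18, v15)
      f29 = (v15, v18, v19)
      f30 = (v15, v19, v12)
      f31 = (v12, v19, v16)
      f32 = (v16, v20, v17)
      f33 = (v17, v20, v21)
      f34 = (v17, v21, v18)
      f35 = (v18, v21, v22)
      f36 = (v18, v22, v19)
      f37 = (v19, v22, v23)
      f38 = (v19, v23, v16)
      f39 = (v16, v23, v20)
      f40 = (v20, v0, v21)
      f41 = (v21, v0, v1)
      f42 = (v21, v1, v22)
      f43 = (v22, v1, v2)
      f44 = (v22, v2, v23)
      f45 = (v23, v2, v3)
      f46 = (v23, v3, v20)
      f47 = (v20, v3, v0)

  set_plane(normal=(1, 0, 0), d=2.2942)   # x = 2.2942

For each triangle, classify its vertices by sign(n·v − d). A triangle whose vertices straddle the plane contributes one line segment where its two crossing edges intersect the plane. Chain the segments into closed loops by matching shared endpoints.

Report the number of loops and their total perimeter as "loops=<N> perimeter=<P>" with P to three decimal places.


Straddling triangles (14 of 48):
  (v0,v4,v1) [+-+] → (2.2942, 1.49959, 0)–(2.2942, 0.323662, 0.678931)  len=1.3578
  (v1,v4,v5) [+--] → (2.2942, 0.323662, 0.678931)–(2.2942, 0.16593, 0.77)  len=0.1821
  (v1,v5,v2) [+--] → (2.2942, 0.16593, 0.77)–(2.2942, 0, 0.6742)  len=0.1916
  (v2,v6,v3) [--+] → (2.2942, 0.085068, -0.723313)–(2.2942, 0, -0.6742)  len=0.0982
  (v3,v6,v7) [+--] → (2.2942, 0.085068, -0.723313)–(2.2942, 0.16593, -0.77)  len=0.0934
  (v3,v7,v0) [+-+] → (2.2942, 0.16593, -0.77)–(2.2942, 0.911976, -0.33927)  len=0.8615
  (v0,v7,v4) [+--] → (2.2942, 0.911976, -0.33927)–(2.2942, 1.49959, 0)  len=0.6785
  (v20,v0,v21) [-+-] → (2.2942, -1.49959, 0)–(2.2942, -0.911976, 0.33927)  len=0.6785
  (v21,v0,v1) [-++] → (2.2942, -0.911976, 0.33927)–(2.2942, -0.16593, 0.77)  len=0.8615
  (v21,v1,v22) [-+-] → (2.2942, -0.16593, 0.77)–(2.2942, -0.085068, 0.723313)  len=0.0934
  (v22,v1,v2) [-+-] → (2.2942, -0.085068, 0.723313)–(2.2942, 0, 0.6742)  len=0.0982
  (v23,v2,v3) [--+] → (2.2942, 0, -0.6742)–(2.2942, -0.16593, -0.77)  len=0.1916
  (v23,v3,v20) [-+-] → (2.2942, -0.16593, -0.77)–(2.2942, -0.323662, -0.678931)  len=0.1821
  (v20,v3,v0) [-++] → (2.2942, -0.323662, -0.678931)–(2.2942, -1.49959, 0)  len=1.3578

Chained into 1 loop(s):
  loop 1: 14 segments, perimeter = 6.9263
Total perimeter = 6.926

loops=1 perimeter=6.926
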